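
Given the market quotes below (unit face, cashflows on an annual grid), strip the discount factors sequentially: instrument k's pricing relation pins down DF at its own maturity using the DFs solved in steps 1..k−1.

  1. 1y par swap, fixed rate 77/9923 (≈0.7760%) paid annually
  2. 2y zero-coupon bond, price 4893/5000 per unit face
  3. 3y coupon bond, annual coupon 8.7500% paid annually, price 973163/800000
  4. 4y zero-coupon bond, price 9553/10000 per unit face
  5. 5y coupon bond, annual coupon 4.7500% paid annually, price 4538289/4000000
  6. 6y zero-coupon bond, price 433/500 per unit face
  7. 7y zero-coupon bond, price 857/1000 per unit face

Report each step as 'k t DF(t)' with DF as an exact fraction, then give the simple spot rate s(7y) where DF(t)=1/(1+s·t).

step 1 [1y] swap r/1=77/9923: DF=(1 − 77/9923·(0))/(1+77/9923) = 9923/10000 ≈ 0.992300
step 2 [2y] zero: DF = P = 4893/5000 ≈ 0.978600
step 3 [3y] bond c/1=7/80: DF=(973163/800000 − 7/80·(0.992300+0.978600))/(1+7/80) = 24/25 ≈ 0.960000
step 4 [4y] zero: DF = P = 9553/10000 ≈ 0.955300
step 5 [5y] bond c/1=19/400: DF=(4538289/4000000 − 19/400·(0.992300+0.978600+0.960000+0.955300))/(1+19/400) = 9069/10000 ≈ 0.906900
step 6 [6y] zero: DF = P = 433/500 ≈ 0.866000
step 7 [7y] zero: DF = P = 857/1000 ≈ 0.857000

1 1 9923/10000
2 2 4893/5000
3 3 24/25
4 4 9553/10000
5 5 9069/10000
6 6 433/500
7 7 857/1000
s(7y) = (1/(857/1000) − 1)/(7) = 143/5999 ≈ 2.3837%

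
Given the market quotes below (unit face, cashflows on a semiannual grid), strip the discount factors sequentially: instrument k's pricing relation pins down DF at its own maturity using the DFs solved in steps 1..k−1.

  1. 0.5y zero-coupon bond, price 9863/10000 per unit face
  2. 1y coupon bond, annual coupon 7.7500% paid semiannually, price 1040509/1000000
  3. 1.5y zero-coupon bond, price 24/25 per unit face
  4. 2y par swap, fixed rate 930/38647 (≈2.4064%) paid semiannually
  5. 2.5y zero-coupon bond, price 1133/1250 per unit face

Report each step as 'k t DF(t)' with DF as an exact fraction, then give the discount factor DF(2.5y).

1 1/2 9863/10000
2 1 9649/10000
3 3/2 24/25
4 2 1907/2000
5 5/2 1133/1250
DF(2.5y) = 1133/1250 ≈ 0.906400

step 1 [0.5y] zero: DF = P = 9863/10000 ≈ 0.986300
step 2 [1y] bond c/2=31/800: DF=(1040509/1000000 − 31/800·(0.986300))/(1+31/800) = 9649/10000 ≈ 0.964900
step 3 [1.5y] zero: DF = P = 24/25 ≈ 0.960000
step 4 [2y] swap r/2=465/38647: DF=(1 − 465/38647·(0.986300+0.964900+0.960000))/(1+465/38647) = 1907/2000 ≈ 0.953500
step 5 [2.5y] zero: DF = P = 1133/1250 ≈ 0.906400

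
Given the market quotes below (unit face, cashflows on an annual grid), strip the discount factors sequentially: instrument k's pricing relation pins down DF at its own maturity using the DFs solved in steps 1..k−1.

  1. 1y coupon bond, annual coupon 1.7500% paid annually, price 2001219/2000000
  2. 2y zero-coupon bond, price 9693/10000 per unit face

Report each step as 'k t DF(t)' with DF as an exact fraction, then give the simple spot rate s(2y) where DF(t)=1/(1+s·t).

1 1 4917/5000
2 2 9693/10000
s(2y) = (1/(9693/10000) − 1)/(2) = 307/19386 ≈ 1.5836%

step 1 [1y] bond c/1=7/400: DF=(2001219/2000000 − 7/400·(0))/(1+7/400) = 4917/5000 ≈ 0.983400
step 2 [2y] zero: DF = P = 9693/10000 ≈ 0.969300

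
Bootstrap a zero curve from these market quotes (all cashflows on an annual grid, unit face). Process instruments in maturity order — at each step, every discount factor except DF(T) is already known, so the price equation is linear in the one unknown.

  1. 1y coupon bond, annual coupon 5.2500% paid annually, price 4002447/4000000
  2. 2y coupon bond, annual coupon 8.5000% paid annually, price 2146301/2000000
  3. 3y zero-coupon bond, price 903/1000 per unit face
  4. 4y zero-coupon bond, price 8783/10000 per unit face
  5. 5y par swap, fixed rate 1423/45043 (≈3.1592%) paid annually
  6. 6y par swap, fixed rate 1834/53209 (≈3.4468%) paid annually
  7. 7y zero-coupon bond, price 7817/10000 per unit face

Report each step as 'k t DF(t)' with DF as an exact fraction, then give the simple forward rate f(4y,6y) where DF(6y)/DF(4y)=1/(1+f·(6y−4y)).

1 1 9507/10000
2 2 4573/5000
3 3 903/1000
4 4 8783/10000
5 5 8577/10000
6 6 4083/5000
7 7 7817/10000
f(4y,6y) = ((8783/10000)/(4083/5000) − 1)/(2) = 617/16332 ≈ 3.7779%

step 1 [1y] bond c/1=21/400: DF=(4002447/4000000 − 21/400·(0))/(1+21/400) = 9507/10000 ≈ 0.950700
step 2 [2y] bond c/1=17/200: DF=(2146301/2000000 − 17/200·(0.950700))/(1+17/200) = 4573/5000 ≈ 0.914600
step 3 [3y] zero: DF = P = 903/1000 ≈ 0.903000
step 4 [4y] zero: DF = P = 8783/10000 ≈ 0.878300
step 5 [5y] swap r/1=1423/45043: DF=(1 − 1423/45043·(0.950700+0.914600+0.903000+0.878300))/(1+1423/45043) = 8577/10000 ≈ 0.857700
step 6 [6y] swap r/1=1834/53209: DF=(1 − 1834/53209·(0.950700+0.914600+0.903000+0.878300+0.857700))/(1+1834/53209) = 4083/5000 ≈ 0.816600
step 7 [7y] zero: DF = P = 7817/10000 ≈ 0.781700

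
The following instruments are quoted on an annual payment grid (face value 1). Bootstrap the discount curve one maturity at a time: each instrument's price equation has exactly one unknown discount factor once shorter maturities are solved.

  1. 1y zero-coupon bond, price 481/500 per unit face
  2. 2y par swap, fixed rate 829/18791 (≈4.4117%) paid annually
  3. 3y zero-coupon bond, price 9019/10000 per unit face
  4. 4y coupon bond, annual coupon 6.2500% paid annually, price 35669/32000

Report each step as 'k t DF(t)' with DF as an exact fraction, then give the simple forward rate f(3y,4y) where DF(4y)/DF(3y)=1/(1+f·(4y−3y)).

step 1 [1y] zero: DF = P = 481/500 ≈ 0.962000
step 2 [2y] swap r/1=829/18791: DF=(1 − 829/18791·(0.962000))/(1+829/18791) = 9171/10000 ≈ 0.917100
step 3 [3y] zero: DF = P = 9019/10000 ≈ 0.901900
step 4 [4y] bond c/1=1/16: DF=(35669/32000 − 1/16·(0.962000+0.917100+0.901900))/(1+1/16) = 1771/2000 ≈ 0.885500

1 1 481/500
2 2 9171/10000
3 3 9019/10000
4 4 1771/2000
f(3y,4y) = ((9019/10000)/(1771/2000) − 1)/(1) = 164/8855 ≈ 1.8521%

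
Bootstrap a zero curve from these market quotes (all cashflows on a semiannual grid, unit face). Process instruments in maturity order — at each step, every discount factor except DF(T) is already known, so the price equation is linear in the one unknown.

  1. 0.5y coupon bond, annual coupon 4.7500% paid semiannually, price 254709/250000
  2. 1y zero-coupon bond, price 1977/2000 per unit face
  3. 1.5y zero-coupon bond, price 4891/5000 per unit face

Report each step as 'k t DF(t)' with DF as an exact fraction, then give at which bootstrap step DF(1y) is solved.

step 1 [0.5y] bond c/2=19/800: DF=(254709/250000 − 19/800·(0))/(1+19/800) = 622/625 ≈ 0.995200
step 2 [1y] zero: DF = P = 1977/2000 ≈ 0.988500
step 3 [1.5y] zero: DF = P = 4891/5000 ≈ 0.978200

1 1/2 622/625
2 1 1977/2000
3 3/2 4891/5000
DF(1y) is solved at step 2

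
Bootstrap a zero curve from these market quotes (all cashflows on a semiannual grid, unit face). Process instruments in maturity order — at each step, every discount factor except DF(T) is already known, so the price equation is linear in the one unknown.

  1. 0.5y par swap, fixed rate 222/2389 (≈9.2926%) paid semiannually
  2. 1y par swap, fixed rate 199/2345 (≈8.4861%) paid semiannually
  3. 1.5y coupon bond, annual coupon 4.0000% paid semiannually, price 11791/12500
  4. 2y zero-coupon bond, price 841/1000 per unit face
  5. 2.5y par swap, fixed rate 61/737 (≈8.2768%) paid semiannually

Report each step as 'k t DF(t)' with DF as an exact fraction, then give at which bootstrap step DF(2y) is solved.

1 1/2 2389/2500
2 1 2301/2500
3 3/2 111/125
4 2 841/1000
5 5/2 817/1000
DF(2y) is solved at step 4

step 1 [0.5y] swap r/2=111/2389: DF=(1 − 111/2389·(0))/(1+111/2389) = 2389/2500 ≈ 0.955600
step 2 [1y] swap r/2=199/4690: DF=(1 − 199/4690·(0.955600))/(1+199/4690) = 2301/2500 ≈ 0.920400
step 3 [1.5y] bond c/2=1/50: DF=(11791/12500 − 1/50·(0.955600+0.920400))/(1+1/50) = 111/125 ≈ 0.888000
step 4 [2y] zero: DF = P = 841/1000 ≈ 0.841000
step 5 [2.5y] swap r/2=61/1474: DF=(1 − 61/1474·(0.955600+0.920400+0.888000+0.841000))/(1+61/1474) = 817/1000 ≈ 0.817000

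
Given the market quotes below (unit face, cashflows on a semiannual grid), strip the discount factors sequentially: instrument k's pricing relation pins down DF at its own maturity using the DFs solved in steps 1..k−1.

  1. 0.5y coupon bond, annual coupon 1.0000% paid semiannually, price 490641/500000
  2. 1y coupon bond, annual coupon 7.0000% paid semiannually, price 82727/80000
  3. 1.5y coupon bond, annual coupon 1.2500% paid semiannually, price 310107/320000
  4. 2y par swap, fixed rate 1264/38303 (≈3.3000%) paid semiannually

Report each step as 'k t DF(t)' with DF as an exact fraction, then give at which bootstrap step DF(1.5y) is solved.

step 1 [0.5y] bond c/2=1/200: DF=(490641/500000 − 1/200·(0))/(1+1/200) = 2441/2500 ≈ 0.976400
step 2 [1y] bond c/2=7/200: DF=(82727/80000 − 7/200·(0.976400))/(1+7/200) = 9661/10000 ≈ 0.966100
step 3 [1.5y] bond c/2=1/160: DF=(310107/320000 − 1/160·(0.976400+0.966100))/(1+1/160) = 951/1000 ≈ 0.951000
step 4 [2y] swap r/2=632/38303: DF=(1 − 632/38303·(0.976400+0.966100+0.951000))/(1+632/38303) = 1171/1250 ≈ 0.936800

1 1/2 2441/2500
2 1 9661/10000
3 3/2 951/1000
4 2 1171/1250
DF(1.5y) is solved at step 3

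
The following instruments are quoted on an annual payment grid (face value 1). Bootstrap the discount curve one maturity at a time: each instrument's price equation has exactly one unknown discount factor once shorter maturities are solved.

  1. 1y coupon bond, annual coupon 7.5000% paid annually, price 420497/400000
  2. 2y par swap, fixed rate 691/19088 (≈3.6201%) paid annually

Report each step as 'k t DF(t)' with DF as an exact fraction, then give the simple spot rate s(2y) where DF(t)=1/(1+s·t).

1 1 9779/10000
2 2 9309/10000
s(2y) = (1/(9309/10000) − 1)/(2) = 691/18618 ≈ 3.7115%

step 1 [1y] bond c/1=3/40: DF=(420497/400000 − 3/40·(0))/(1+3/40) = 9779/10000 ≈ 0.977900
step 2 [2y] swap r/1=691/19088: DF=(1 − 691/19088·(0.977900))/(1+691/19088) = 9309/10000 ≈ 0.930900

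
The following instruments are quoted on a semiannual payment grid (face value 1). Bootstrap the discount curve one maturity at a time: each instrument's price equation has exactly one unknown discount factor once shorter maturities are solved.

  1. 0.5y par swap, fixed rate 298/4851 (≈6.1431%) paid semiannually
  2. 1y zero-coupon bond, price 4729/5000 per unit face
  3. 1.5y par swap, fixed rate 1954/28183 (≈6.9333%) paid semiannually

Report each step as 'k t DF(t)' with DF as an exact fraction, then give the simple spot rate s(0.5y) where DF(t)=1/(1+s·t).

step 1 [0.5y] swap r/2=149/4851: DF=(1 − 149/4851·(0))/(1+149/4851) = 4851/5000 ≈ 0.970200
step 2 [1y] zero: DF = P = 4729/5000 ≈ 0.945800
step 3 [1.5y] swap r/2=977/28183: DF=(1 − 977/28183·(0.970200+0.945800))/(1+977/28183) = 9023/10000 ≈ 0.902300

1 1/2 4851/5000
2 1 4729/5000
3 3/2 9023/10000
s(0.5y) = (1/(4851/5000) − 1)/(1/2) = 298/4851 ≈ 6.1431%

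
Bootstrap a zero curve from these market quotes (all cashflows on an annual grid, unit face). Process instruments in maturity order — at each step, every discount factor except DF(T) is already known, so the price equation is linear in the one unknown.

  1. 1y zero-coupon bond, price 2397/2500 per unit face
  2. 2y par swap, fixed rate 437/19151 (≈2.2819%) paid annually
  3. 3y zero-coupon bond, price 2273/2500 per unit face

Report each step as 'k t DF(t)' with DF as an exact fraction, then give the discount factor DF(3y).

step 1 [1y] zero: DF = P = 2397/2500 ≈ 0.958800
step 2 [2y] swap r/1=437/19151: DF=(1 − 437/19151·(0.958800))/(1+437/19151) = 9563/10000 ≈ 0.956300
step 3 [3y] zero: DF = P = 2273/2500 ≈ 0.909200

1 1 2397/2500
2 2 9563/10000
3 3 2273/2500
DF(3y) = 2273/2500 ≈ 0.909200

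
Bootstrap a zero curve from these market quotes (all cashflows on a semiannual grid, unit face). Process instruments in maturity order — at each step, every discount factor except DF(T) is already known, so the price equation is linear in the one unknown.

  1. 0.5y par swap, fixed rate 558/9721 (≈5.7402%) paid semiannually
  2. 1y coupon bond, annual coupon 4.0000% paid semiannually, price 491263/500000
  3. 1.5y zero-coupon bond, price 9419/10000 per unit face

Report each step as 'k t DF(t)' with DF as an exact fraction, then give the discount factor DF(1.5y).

step 1 [0.5y] swap r/2=279/9721: DF=(1 − 279/9721·(0))/(1+279/9721) = 9721/10000 ≈ 0.972100
step 2 [1y] bond c/2=1/50: DF=(491263/500000 − 1/50·(0.972100))/(1+1/50) = 4721/5000 ≈ 0.944200
step 3 [1.5y] zero: DF = P = 9419/10000 ≈ 0.941900

1 1/2 9721/10000
2 1 4721/5000
3 3/2 9419/10000
DF(1.5y) = 9419/10000 ≈ 0.941900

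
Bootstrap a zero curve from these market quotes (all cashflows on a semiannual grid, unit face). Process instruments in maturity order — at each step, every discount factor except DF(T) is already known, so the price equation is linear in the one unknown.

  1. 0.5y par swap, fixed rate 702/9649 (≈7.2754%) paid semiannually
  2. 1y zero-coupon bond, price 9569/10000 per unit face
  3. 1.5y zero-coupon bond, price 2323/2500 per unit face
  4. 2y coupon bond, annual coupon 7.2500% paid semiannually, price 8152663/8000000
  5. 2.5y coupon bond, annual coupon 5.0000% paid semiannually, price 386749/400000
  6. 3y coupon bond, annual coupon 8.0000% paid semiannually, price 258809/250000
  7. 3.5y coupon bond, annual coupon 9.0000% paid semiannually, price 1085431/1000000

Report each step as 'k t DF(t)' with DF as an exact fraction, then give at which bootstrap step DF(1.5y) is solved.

step 1 [0.5y] swap r/2=351/9649: DF=(1 − 351/9649·(0))/(1+351/9649) = 9649/10000 ≈ 0.964900
step 2 [1y] zero: DF = P = 9569/10000 ≈ 0.956900
step 3 [1.5y] zero: DF = P = 2323/2500 ≈ 0.929200
step 4 [2y] bond c/2=29/800: DF=(8152663/8000000 − 29/800·(0.964900+0.956900+0.929200))/(1+29/800) = 8837/10000 ≈ 0.883700
step 5 [2.5y] bond c/2=1/40: DF=(386749/400000 − 1/40·(0.964900+0.956900+0.929200+0.883700))/(1+1/40) = 4261/5000 ≈ 0.852200
step 6 [3y] bond c/2=1/25: DF=(258809/250000 − 1/25·(0.964900+0.956900+0.929200+0.883700+0.852200))/(1+1/25) = 819/1000 ≈ 0.819000
step 7 [3.5y] bond c/2=9/200: DF=(1085431/1000000 − 9/200·(0.964900+0.956900+0.929200+0.883700+0.852200+0.819000))/(1+9/200) = 8059/10000 ≈ 0.805900

1 1/2 9649/10000
2 1 9569/10000
3 3/2 2323/2500
4 2 8837/10000
5 5/2 4261/5000
6 3 819/1000
7 7/2 8059/10000
DF(1.5y) is solved at step 3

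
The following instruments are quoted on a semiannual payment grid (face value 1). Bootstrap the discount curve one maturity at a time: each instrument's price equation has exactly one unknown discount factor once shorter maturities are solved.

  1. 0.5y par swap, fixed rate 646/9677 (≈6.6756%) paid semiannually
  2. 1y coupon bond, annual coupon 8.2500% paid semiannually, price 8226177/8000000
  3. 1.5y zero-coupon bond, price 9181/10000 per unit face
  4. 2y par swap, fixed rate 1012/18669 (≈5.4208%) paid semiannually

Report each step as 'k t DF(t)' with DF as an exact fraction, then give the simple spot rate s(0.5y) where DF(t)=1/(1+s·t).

1 1/2 9677/10000
2 1 2373/2500
3 3/2 9181/10000
4 2 2247/2500
s(0.5y) = (1/(9677/10000) − 1)/(1/2) = 646/9677 ≈ 6.6756%

step 1 [0.5y] swap r/2=323/9677: DF=(1 − 323/9677·(0))/(1+323/9677) = 9677/10000 ≈ 0.967700
step 2 [1y] bond c/2=33/800: DF=(8226177/8000000 − 33/800·(0.967700))/(1+33/800) = 2373/2500 ≈ 0.949200
step 3 [1.5y] zero: DF = P = 9181/10000 ≈ 0.918100
step 4 [2y] swap r/2=506/18669: DF=(1 − 506/18669·(0.967700+0.949200+0.918100))/(1+506/18669) = 2247/2500 ≈ 0.898800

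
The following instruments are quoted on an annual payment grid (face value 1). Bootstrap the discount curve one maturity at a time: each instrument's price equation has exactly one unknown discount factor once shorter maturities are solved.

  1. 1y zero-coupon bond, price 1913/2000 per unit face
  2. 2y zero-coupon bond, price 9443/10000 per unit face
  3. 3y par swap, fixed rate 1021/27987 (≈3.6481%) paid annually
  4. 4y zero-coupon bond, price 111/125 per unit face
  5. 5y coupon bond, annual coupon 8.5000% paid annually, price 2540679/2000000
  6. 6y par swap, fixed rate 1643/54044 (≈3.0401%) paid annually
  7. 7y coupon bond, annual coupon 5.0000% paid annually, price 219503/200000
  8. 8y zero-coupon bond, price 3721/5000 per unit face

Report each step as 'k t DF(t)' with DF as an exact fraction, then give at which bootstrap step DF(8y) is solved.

1 1 1913/2000
2 2 9443/10000
3 3 8979/10000
4 4 111/125
5 5 441/500
6 6 8357/10000
7 7 7879/10000
8 8 3721/5000
DF(8y) is solved at step 8

step 1 [1y] zero: DF = P = 1913/2000 ≈ 0.956500
step 2 [2y] zero: DF = P = 9443/10000 ≈ 0.944300
step 3 [3y] swap r/1=1021/27987: DF=(1 − 1021/27987·(0.956500+0.944300))/(1+1021/27987) = 8979/10000 ≈ 0.897900
step 4 [4y] zero: DF = P = 111/125 ≈ 0.888000
step 5 [5y] bond c/1=17/200: DF=(2540679/2000000 − 17/200·(0.956500+0.944300+0.897900+0.888000))/(1+17/200) = 441/500 ≈ 0.882000
step 6 [6y] swap r/1=1643/54044: DF=(1 − 1643/54044·(0.956500+0.944300+0.897900+0.888000+0.882000))/(1+1643/54044) = 8357/10000 ≈ 0.835700
step 7 [7y] bond c/1=1/20: DF=(219503/200000 − 1/20·(0.956500+0.944300+0.897900+0.888000+0.882000+0.835700))/(1+1/20) = 7879/10000 ≈ 0.787900
step 8 [8y] zero: DF = P = 3721/5000 ≈ 0.744200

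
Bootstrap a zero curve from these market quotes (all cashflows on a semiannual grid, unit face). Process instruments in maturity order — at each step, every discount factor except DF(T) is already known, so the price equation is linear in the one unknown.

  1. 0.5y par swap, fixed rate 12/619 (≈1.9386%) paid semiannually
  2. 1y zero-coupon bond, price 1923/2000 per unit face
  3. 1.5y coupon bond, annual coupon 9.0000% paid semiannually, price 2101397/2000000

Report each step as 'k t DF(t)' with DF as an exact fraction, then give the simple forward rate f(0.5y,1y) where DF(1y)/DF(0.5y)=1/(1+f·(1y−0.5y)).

1 1/2 619/625
2 1 1923/2000
3 3/2 4607/5000
f(0.5y,1y) = ((619/625)/(1923/2000) − 1)/(1/2) = 578/9615 ≈ 6.0114%

step 1 [0.5y] swap r/2=6/619: DF=(1 − 6/619·(0))/(1+6/619) = 619/625 ≈ 0.990400
step 2 [1y] zero: DF = P = 1923/2000 ≈ 0.961500
step 3 [1.5y] bond c/2=9/200: DF=(2101397/2000000 − 9/200·(0.990400+0.961500))/(1+9/200) = 4607/5000 ≈ 0.921400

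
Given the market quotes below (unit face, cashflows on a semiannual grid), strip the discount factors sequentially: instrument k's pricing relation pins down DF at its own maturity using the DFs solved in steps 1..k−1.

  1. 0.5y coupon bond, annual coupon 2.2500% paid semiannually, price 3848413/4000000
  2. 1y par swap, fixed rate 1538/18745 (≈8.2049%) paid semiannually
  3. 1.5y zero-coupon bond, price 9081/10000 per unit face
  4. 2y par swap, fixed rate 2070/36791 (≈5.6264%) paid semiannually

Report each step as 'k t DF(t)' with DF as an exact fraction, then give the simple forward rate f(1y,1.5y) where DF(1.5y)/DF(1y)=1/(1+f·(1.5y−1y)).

step 1 [0.5y] bond c/2=9/800: DF=(3848413/4000000 − 9/800·(0))/(1+9/800) = 4757/5000 ≈ 0.951400
step 2 [1y] swap r/2=769/18745: DF=(1 − 769/18745·(0.951400))/(1+769/18745) = 9231/10000 ≈ 0.923100
step 3 [1.5y] zero: DF = P = 9081/10000 ≈ 0.908100
step 4 [2y] swap r/2=1035/36791: DF=(1 − 1035/36791·(0.951400+0.923100+0.908100))/(1+1035/36791) = 1793/2000 ≈ 0.896500

1 1/2 4757/5000
2 1 9231/10000
3 3/2 9081/10000
4 2 1793/2000
f(1y,1.5y) = ((9231/10000)/(9081/10000) − 1)/(1/2) = 100/3027 ≈ 3.3036%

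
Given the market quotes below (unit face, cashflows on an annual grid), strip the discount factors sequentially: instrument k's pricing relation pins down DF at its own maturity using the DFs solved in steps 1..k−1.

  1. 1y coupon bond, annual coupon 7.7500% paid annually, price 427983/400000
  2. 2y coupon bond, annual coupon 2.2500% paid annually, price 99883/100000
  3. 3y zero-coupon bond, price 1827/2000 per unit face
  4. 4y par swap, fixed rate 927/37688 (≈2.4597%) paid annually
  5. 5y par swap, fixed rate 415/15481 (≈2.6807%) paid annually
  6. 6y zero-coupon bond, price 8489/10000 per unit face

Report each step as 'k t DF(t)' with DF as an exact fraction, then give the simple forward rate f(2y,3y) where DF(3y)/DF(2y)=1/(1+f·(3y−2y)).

step 1 [1y] bond c/1=31/400: DF=(427983/400000 − 31/400·(0))/(1+31/400) = 993/1000 ≈ 0.993000
step 2 [2y] bond c/1=9/400: DF=(99883/100000 − 9/400·(0.993000))/(1+9/400) = 191/200 ≈ 0.955000
step 3 [3y] zero: DF = P = 1827/2000 ≈ 0.913500
step 4 [4y] swap r/1=927/37688: DF=(1 − 927/37688·(0.993000+0.955000+0.913500))/(1+927/37688) = 9073/10000 ≈ 0.907300
step 5 [5y] swap r/1=415/15481: DF=(1 − 415/15481·(0.993000+0.955000+0.913500+0.907300))/(1+415/15481) = 1751/2000 ≈ 0.875500
step 6 [6y] zero: DF = P = 8489/10000 ≈ 0.848900

1 1 993/1000
2 2 191/200
3 3 1827/2000
4 4 9073/10000
5 5 1751/2000
6 6 8489/10000
f(2y,3y) = ((191/200)/(1827/2000) − 1)/(1) = 83/1827 ≈ 4.5430%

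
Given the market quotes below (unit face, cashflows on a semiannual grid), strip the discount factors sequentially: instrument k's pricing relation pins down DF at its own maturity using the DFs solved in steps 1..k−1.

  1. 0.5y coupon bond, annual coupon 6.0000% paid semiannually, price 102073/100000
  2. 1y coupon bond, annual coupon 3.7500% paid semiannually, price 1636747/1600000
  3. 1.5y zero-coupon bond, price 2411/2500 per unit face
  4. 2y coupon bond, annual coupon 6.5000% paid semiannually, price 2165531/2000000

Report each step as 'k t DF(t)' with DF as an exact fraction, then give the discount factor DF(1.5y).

step 1 [0.5y] bond c/2=3/100: DF=(102073/100000 − 3/100·(0))/(1+3/100) = 991/1000 ≈ 0.991000
step 2 [1y] bond c/2=3/160: DF=(1636747/1600000 − 3/160·(0.991000))/(1+3/160) = 9859/10000 ≈ 0.985900
step 3 [1.5y] zero: DF = P = 2411/2500 ≈ 0.964400
step 4 [2y] bond c/2=13/400: DF=(2165531/2000000 − 13/400·(0.991000+0.985900+0.964400))/(1+13/400) = 9561/10000 ≈ 0.956100

1 1/2 991/1000
2 1 9859/10000
3 3/2 2411/2500
4 2 9561/10000
DF(1.5y) = 2411/2500 ≈ 0.964400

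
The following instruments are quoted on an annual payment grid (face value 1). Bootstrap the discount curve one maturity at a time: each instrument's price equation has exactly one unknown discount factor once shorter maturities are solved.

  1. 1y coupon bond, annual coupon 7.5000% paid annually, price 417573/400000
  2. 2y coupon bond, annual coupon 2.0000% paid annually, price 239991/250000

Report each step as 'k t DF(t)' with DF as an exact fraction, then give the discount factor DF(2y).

1 1 9711/10000
2 2 9221/10000
DF(2y) = 9221/10000 ≈ 0.922100

step 1 [1y] bond c/1=3/40: DF=(417573/400000 − 3/40·(0))/(1+3/40) = 9711/10000 ≈ 0.971100
step 2 [2y] bond c/1=1/50: DF=(239991/250000 − 1/50·(0.971100))/(1+1/50) = 9221/10000 ≈ 0.922100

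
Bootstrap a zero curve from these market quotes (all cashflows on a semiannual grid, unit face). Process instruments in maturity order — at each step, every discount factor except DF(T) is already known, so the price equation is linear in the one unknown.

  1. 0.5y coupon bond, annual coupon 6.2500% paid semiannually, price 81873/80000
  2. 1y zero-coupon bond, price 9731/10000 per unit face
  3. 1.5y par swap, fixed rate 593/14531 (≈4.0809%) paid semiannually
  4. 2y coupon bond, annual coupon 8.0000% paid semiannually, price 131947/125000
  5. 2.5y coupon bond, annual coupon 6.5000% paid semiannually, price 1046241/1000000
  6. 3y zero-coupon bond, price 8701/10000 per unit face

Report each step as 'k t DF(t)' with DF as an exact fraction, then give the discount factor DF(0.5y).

step 1 [0.5y] bond c/2=1/32: DF=(81873/80000 − 1/32·(0))/(1+1/32) = 2481/2500 ≈ 0.992400
step 2 [1y] zero: DF = P = 9731/10000 ≈ 0.973100
step 3 [1.5y] swap r/2=593/29062: DF=(1 − 593/29062·(0.992400+0.973100))/(1+593/29062) = 9407/10000 ≈ 0.940700
step 4 [2y] bond c/2=1/25: DF=(131947/125000 − 1/25·(0.992400+0.973100+0.940700))/(1+1/25) = 1129/1250 ≈ 0.903200
step 5 [2.5y] bond c/2=13/400: DF=(1046241/1000000 − 13/400·(0.992400+0.973100+0.940700+0.903200))/(1+13/400) = 4467/5000 ≈ 0.893400
step 6 [3y] zero: DF = P = 8701/10000 ≈ 0.870100

1 1/2 2481/2500
2 1 9731/10000
3 3/2 9407/10000
4 2 1129/1250
5 5/2 4467/5000
6 3 8701/10000
DF(0.5y) = 2481/2500 ≈ 0.992400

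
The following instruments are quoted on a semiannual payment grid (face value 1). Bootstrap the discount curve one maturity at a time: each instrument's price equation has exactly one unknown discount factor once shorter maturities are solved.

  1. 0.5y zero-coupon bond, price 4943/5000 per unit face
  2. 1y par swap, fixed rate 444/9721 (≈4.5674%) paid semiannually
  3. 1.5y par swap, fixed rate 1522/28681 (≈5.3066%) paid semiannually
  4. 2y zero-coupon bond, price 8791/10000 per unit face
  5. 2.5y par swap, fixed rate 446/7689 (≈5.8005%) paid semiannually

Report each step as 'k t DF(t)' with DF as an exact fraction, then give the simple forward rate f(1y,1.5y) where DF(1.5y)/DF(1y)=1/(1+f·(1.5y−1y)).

1 1/2 4943/5000
2 1 2389/2500
3 3/2 9239/10000
4 2 8791/10000
5 5/2 4331/5000
f(1y,1.5y) = ((2389/2500)/(9239/10000) − 1)/(1/2) = 634/9239 ≈ 6.8622%

step 1 [0.5y] zero: DF = P = 4943/5000 ≈ 0.988600
step 2 [1y] swap r/2=222/9721: DF=(1 − 222/9721·(0.988600))/(1+222/9721) = 2389/2500 ≈ 0.955600
step 3 [1.5y] swap r/2=761/28681: DF=(1 − 761/28681·(0.988600+0.955600))/(1+761/28681) = 9239/10000 ≈ 0.923900
step 4 [2y] zero: DF = P = 8791/10000 ≈ 0.879100
step 5 [2.5y] swap r/2=223/7689: DF=(1 − 223/7689·(0.988600+0.955600+0.923900+0.879100))/(1+223/7689) = 4331/5000 ≈ 0.866200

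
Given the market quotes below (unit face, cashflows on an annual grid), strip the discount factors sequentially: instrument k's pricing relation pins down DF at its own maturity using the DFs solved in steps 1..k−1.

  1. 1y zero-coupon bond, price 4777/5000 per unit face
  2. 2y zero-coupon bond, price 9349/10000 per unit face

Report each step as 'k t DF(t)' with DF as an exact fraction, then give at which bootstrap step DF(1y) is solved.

step 1 [1y] zero: DF = P = 4777/5000 ≈ 0.955400
step 2 [2y] zero: DF = P = 9349/10000 ≈ 0.934900

1 1 4777/5000
2 2 9349/10000
DF(1y) is solved at step 1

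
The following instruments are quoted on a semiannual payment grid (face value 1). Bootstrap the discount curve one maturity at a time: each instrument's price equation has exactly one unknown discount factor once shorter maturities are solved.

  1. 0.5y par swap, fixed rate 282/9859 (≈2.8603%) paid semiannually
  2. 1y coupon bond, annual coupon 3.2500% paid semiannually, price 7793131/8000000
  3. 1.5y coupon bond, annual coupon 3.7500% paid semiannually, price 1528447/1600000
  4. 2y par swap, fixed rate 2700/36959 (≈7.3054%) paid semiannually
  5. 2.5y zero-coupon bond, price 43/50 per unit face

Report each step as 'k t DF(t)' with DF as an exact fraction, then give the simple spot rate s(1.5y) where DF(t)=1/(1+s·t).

1 1/2 9859/10000
2 1 2357/2500
3 3/2 4511/5000
4 2 173/200
5 5/2 43/50
s(1.5y) = (1/(4511/5000) − 1)/(3/2) = 326/4511 ≈ 7.2268%

step 1 [0.5y] swap r/2=141/9859: DF=(1 − 141/9859·(0))/(1+141/9859) = 9859/10000 ≈ 0.985900
step 2 [1y] bond c/2=13/800: DF=(7793131/8000000 − 13/800·(0.985900))/(1+13/800) = 2357/2500 ≈ 0.942800
step 3 [1.5y] bond c/2=3/160: DF=(1528447/1600000 − 3/160·(0.985900+0.942800))/(1+3/160) = 4511/5000 ≈ 0.902200
step 4 [2y] swap r/2=1350/36959: DF=(1 − 1350/36959·(0.985900+0.942800+0.902200))/(1+1350/36959) = 173/200 ≈ 0.865000
step 5 [2.5y] zero: DF = P = 43/50 ≈ 0.860000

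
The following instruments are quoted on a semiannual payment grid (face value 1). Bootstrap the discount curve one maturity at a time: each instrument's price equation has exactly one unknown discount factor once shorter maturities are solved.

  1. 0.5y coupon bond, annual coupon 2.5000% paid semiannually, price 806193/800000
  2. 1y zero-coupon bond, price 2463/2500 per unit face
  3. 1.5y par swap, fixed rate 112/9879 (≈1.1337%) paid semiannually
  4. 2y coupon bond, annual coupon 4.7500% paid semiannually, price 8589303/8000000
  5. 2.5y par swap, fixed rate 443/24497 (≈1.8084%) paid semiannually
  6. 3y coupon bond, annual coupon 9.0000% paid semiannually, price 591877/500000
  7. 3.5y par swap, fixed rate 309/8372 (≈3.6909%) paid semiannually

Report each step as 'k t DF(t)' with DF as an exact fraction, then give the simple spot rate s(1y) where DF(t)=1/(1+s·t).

1 1/2 9953/10000
2 1 2463/2500
3 3/2 1229/1250
4 2 49/50
5 5/2 9557/10000
6 3 4609/5000
7 7/2 2191/2500
s(1y) = (1/(2463/2500) − 1)/(1) = 37/2463 ≈ 1.5022%

step 1 [0.5y] bond c/2=1/80: DF=(806193/800000 − 1/80·(0))/(1+1/80) = 9953/10000 ≈ 0.995300
step 2 [1y] zero: DF = P = 2463/2500 ≈ 0.985200
step 3 [1.5y] swap r/2=56/9879: DF=(1 − 56/9879·(0.995300+0.985200))/(1+56/9879) = 1229/1250 ≈ 0.983200
step 4 [2y] bond c/2=19/800: DF=(8589303/8000000 − 19/800·(0.995300+0.985200+0.983200))/(1+19/800) = 49/50 ≈ 0.980000
step 5 [2.5y] swap r/2=443/48994: DF=(1 − 443/48994·(0.995300+0.985200+0.983200+0.980000))/(1+443/48994) = 9557/10000 ≈ 0.955700
step 6 [3y] bond c/2=9/200: DF=(591877/500000 − 9/200·(0.995300+0.985200+0.983200+0.980000+0.955700))/(1+9/200) = 4609/5000 ≈ 0.921800
step 7 [3.5y] swap r/2=309/16744: DF=(1 − 309/16744·(0.995300+0.985200+0.983200+0.980000+0.955700+0.921800))/(1+309/16744) = 2191/2500 ≈ 0.876400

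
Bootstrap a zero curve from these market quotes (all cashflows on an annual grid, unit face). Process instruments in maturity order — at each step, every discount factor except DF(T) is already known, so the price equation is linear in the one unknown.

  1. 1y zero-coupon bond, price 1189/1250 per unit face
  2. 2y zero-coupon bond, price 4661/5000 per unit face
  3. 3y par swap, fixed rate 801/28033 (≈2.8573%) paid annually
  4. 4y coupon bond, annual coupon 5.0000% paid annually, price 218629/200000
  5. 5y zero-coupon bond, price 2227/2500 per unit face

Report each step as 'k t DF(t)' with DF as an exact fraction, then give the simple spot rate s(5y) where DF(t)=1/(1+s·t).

1 1 1189/1250
2 2 4661/5000
3 3 9199/10000
4 4 2269/2500
5 5 2227/2500
s(5y) = (1/(2227/2500) − 1)/(5) = 273/11135 ≈ 2.4517%

step 1 [1y] zero: DF = P = 1189/1250 ≈ 0.951200
step 2 [2y] zero: DF = P = 4661/5000 ≈ 0.932200
step 3 [3y] swap r/1=801/28033: DF=(1 − 801/28033·(0.951200+0.932200))/(1+801/28033) = 9199/10000 ≈ 0.919900
step 4 [4y] bond c/1=1/20: DF=(218629/200000 − 1/20·(0.951200+0.932200+0.919900))/(1+1/20) = 2269/2500 ≈ 0.907600
step 5 [5y] zero: DF = P = 2227/2500 ≈ 0.890800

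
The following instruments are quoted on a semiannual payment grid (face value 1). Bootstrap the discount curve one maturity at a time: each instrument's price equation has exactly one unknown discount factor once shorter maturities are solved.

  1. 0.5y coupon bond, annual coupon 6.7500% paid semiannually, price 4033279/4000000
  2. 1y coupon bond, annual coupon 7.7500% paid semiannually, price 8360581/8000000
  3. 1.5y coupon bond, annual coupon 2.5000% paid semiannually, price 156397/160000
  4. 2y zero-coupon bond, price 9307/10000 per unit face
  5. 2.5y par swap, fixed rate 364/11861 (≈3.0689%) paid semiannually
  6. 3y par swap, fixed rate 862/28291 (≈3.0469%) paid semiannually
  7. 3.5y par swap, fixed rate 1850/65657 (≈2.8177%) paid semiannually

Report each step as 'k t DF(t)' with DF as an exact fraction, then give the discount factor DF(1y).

step 1 [0.5y] bond c/2=27/800: DF=(4033279/4000000 − 27/800·(0))/(1+27/800) = 4877/5000 ≈ 0.975400
step 2 [1y] bond c/2=31/800: DF=(8360581/8000000 − 31/800·(0.975400))/(1+31/800) = 9697/10000 ≈ 0.969700
step 3 [1.5y] bond c/2=1/80: DF=(156397/160000 − 1/80·(0.975400+0.969700))/(1+1/80) = 4707/5000 ≈ 0.941400
step 4 [2y] zero: DF = P = 9307/10000 ≈ 0.930700
step 5 [2.5y] swap r/2=182/11861: DF=(1 − 182/11861·(0.975400+0.969700+0.941400+0.930700))/(1+182/11861) = 1159/1250 ≈ 0.927200
step 6 [3y] swap r/2=431/28291: DF=(1 − 431/28291·(0.975400+0.969700+0.941400+0.930700+0.927200))/(1+431/28291) = 4569/5000 ≈ 0.913800
step 7 [3.5y] swap r/2=925/65657: DF=(1 − 925/65657·(0.975400+0.969700+0.941400+0.930700+0.927200+0.913800))/(1+925/65657) = 363/400 ≈ 0.907500

1 1/2 4877/5000
2 1 9697/10000
3 3/2 4707/5000
4 2 9307/10000
5 5/2 1159/1250
6 3 4569/5000
7 7/2 363/400
DF(1y) = 9697/10000 ≈ 0.969700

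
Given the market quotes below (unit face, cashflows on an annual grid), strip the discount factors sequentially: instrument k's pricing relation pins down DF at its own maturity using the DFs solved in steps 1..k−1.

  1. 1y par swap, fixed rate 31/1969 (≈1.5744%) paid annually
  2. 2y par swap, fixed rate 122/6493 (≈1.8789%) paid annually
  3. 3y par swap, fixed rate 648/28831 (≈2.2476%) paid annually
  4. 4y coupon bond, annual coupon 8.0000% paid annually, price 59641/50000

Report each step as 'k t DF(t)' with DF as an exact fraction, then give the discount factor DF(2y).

step 1 [1y] swap r/1=31/1969: DF=(1 − 31/1969·(0))/(1+31/1969) = 1969/2000 ≈ 0.984500
step 2 [2y] swap r/1=122/6493: DF=(1 − 122/6493·(0.984500))/(1+122/6493) = 4817/5000 ≈ 0.963400
step 3 [3y] swap r/1=648/28831: DF=(1 − 648/28831·(0.984500+0.963400))/(1+648/28831) = 1169/1250 ≈ 0.935200
step 4 [4y] bond c/1=2/25: DF=(59641/50000 − 2/25·(0.984500+0.963400+0.935200))/(1+2/25) = 8909/10000 ≈ 0.890900

1 1 1969/2000
2 2 4817/5000
3 3 1169/1250
4 4 8909/10000
DF(2y) = 4817/5000 ≈ 0.963400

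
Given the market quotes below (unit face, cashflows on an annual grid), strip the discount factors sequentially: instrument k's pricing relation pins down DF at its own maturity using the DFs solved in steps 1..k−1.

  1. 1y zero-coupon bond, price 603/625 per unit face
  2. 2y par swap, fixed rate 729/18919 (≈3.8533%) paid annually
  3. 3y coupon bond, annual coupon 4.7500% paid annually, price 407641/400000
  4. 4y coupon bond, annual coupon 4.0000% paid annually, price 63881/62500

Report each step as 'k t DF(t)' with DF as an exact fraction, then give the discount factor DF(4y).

1 1 603/625
2 2 9271/10000
3 3 8871/10000
4 4 8759/10000
DF(4y) = 8759/10000 ≈ 0.875900

step 1 [1y] zero: DF = P = 603/625 ≈ 0.964800
step 2 [2y] swap r/1=729/18919: DF=(1 − 729/18919·(0.964800))/(1+729/18919) = 9271/10000 ≈ 0.927100
step 3 [3y] bond c/1=19/400: DF=(407641/400000 − 19/400·(0.964800+0.927100))/(1+19/400) = 8871/10000 ≈ 0.887100
step 4 [4y] bond c/1=1/25: DF=(63881/62500 − 1/25·(0.964800+0.927100+0.887100))/(1+1/25) = 8759/10000 ≈ 0.875900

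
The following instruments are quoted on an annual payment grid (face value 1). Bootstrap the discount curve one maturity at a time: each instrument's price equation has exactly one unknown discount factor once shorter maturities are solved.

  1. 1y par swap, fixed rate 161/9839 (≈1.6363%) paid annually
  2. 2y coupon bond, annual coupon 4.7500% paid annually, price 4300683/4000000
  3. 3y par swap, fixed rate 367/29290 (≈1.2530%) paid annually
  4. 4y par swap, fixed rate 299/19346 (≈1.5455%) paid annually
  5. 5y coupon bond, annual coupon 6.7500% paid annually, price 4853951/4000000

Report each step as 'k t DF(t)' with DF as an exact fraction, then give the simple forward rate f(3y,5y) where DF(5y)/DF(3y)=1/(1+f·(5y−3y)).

step 1 [1y] swap r/1=161/9839: DF=(1 − 161/9839·(0))/(1+161/9839) = 9839/10000 ≈ 0.983900
step 2 [2y] bond c/1=19/400: DF=(4300683/4000000 − 19/400·(0.983900))/(1+19/400) = 4909/5000 ≈ 0.981800
step 3 [3y] swap r/1=367/29290: DF=(1 − 367/29290·(0.983900+0.981800))/(1+367/29290) = 9633/10000 ≈ 0.963300
step 4 [4y] swap r/1=299/19346: DF=(1 − 299/19346·(0.983900+0.981800+0.963300))/(1+299/19346) = 4701/5000 ≈ 0.940200
step 5 [5y] bond c/1=27/400: DF=(4853951/4000000 − 27/400·(0.983900+0.981800+0.963300+0.940200))/(1+27/400) = 8921/10000 ≈ 0.892100

1 1 9839/10000
2 2 4909/5000
3 3 9633/10000
4 4 4701/5000
5 5 8921/10000
f(3y,5y) = ((9633/10000)/(8921/10000) − 1)/(2) = 356/8921 ≈ 3.9906%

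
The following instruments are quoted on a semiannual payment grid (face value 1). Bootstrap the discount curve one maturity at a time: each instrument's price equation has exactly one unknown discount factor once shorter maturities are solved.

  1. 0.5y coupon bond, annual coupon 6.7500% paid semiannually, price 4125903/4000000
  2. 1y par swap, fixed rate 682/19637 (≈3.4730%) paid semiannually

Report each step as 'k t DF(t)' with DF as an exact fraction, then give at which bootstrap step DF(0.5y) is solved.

step 1 [0.5y] bond c/2=27/800: DF=(4125903/4000000 − 27/800·(0))/(1+27/800) = 4989/5000 ≈ 0.997800
step 2 [1y] swap r/2=341/19637: DF=(1 − 341/19637·(0.997800))/(1+341/19637) = 9659/10000 ≈ 0.965900

1 1/2 4989/5000
2 1 9659/10000
DF(0.5y) is solved at step 1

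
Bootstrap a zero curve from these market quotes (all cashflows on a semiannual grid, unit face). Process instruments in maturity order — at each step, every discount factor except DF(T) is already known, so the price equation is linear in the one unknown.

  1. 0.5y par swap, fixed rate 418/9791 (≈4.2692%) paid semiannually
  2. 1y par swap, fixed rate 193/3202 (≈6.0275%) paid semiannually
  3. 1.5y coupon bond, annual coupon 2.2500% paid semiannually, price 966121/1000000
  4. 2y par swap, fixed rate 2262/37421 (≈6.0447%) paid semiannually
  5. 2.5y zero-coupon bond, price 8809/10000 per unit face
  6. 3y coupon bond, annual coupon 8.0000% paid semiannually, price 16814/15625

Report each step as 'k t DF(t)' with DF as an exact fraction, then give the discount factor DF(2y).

1 1/2 9791/10000
2 1 9421/10000
3 3/2 467/500
4 2 8869/10000
5 5/2 8809/10000
6 3 8569/10000
DF(2y) = 8869/10000 ≈ 0.886900

step 1 [0.5y] swap r/2=209/9791: DF=(1 − 209/9791·(0))/(1+209/9791) = 9791/10000 ≈ 0.979100
step 2 [1y] swap r/2=193/6404: DF=(1 − 193/6404·(0.979100))/(1+193/6404) = 9421/10000 ≈ 0.942100
step 3 [1.5y] bond c/2=9/800: DF=(966121/1000000 − 9/800·(0.979100+0.942100))/(1+9/800) = 467/500 ≈ 0.934000
step 4 [2y] swap r/2=1131/37421: DF=(1 − 1131/37421·(0.979100+0.942100+0.934000))/(1+1131/37421) = 8869/10000 ≈ 0.886900
step 5 [2.5y] zero: DF = P = 8809/10000 ≈ 0.880900
step 6 [3y] bond c/2=1/25: DF=(16814/15625 − 1/25·(0.979100+0.942100+0.934000+0.886900+0.880900))/(1+1/25) = 8569/10000 ≈ 0.856900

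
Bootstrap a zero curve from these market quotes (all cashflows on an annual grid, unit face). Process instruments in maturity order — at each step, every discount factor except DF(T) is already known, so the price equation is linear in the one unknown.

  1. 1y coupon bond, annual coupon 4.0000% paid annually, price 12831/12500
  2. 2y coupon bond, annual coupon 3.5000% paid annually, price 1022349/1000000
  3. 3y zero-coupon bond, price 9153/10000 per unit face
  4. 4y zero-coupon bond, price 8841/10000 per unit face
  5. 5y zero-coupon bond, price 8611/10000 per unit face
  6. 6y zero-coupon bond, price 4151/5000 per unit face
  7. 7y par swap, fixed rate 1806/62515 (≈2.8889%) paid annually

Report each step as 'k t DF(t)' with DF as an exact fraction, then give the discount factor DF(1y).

1 1 987/1000
2 2 1193/1250
3 3 9153/10000
4 4 8841/10000
5 5 8611/10000
6 6 4151/5000
7 7 4097/5000
DF(1y) = 987/1000 ≈ 0.987000

step 1 [1y] bond c/1=1/25: DF=(12831/12500 − 1/25·(0))/(1+1/25) = 987/1000 ≈ 0.987000
step 2 [2y] bond c/1=7/200: DF=(1022349/1000000 − 7/200·(0.987000))/(1+7/200) = 1193/1250 ≈ 0.954400
step 3 [3y] zero: DF = P = 9153/10000 ≈ 0.915300
step 4 [4y] zero: DF = P = 8841/10000 ≈ 0.884100
step 5 [5y] zero: DF = P = 8611/10000 ≈ 0.861100
step 6 [6y] zero: DF = P = 4151/5000 ≈ 0.830200
step 7 [7y] swap r/1=1806/62515: DF=(1 − 1806/62515·(0.987000+0.954400+0.915300+0.884100+0.861100+0.830200))/(1+1806/62515) = 4097/5000 ≈ 0.819400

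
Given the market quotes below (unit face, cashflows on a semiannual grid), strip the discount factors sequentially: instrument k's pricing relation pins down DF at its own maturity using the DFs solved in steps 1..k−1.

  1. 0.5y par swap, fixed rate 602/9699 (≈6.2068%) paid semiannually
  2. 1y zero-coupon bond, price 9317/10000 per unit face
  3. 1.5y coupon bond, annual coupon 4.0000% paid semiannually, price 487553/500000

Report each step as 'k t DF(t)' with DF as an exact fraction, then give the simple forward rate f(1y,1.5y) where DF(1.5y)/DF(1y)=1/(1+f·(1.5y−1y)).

1 1/2 9699/10000
2 1 9317/10000
3 3/2 9187/10000
f(1y,1.5y) = ((9317/10000)/(9187/10000) − 1)/(1/2) = 260/9187 ≈ 2.8301%

step 1 [0.5y] swap r/2=301/9699: DF=(1 − 301/9699·(0))/(1+301/9699) = 9699/10000 ≈ 0.969900
step 2 [1y] zero: DF = P = 9317/10000 ≈ 0.931700
step 3 [1.5y] bond c/2=1/50: DF=(487553/500000 − 1/50·(0.969900+0.931700))/(1+1/50) = 9187/10000 ≈ 0.918700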